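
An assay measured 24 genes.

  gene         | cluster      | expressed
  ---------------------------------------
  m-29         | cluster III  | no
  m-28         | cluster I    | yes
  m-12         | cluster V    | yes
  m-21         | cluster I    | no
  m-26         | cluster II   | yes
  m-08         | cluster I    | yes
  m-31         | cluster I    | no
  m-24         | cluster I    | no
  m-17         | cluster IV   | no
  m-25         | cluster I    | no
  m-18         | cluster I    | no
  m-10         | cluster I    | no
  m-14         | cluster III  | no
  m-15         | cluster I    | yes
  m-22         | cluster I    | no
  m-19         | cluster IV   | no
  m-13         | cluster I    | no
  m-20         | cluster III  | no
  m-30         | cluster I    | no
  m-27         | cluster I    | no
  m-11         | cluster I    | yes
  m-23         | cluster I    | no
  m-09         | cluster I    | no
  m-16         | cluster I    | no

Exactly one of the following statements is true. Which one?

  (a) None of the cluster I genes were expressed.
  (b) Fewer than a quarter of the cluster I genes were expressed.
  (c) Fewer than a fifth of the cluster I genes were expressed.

|A| = 17, |A ∩ B| = 4, |A ∖ B| = 13.
(a) requires A ∩ B = ∅ (|A ∩ B| = 0): false.
(b) requires |A ∩ B| / |A| < 1/4: true.
(c) requires |A ∩ B| / |A| < 1/5: false.

(b)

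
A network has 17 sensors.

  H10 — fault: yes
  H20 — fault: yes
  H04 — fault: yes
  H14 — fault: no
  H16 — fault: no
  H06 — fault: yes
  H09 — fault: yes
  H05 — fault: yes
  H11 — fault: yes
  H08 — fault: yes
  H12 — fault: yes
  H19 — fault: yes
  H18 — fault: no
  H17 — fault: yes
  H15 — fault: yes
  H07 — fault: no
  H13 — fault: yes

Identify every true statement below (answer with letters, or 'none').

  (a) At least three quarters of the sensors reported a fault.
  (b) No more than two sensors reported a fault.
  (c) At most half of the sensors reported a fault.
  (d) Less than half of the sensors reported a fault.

|A| = 17, |A ∩ B| = 13, |A ∖ B| = 4.
(a) |A ∩ B| / |A| ≥ 3/4: holds.
(b) |A ∩ B| ≤ 2: fails.
(c) |A ∩ B| ≤ |A ∖ B|: fails.
(d) |A ∩ B| < |A ∖ B|: fails.

(a)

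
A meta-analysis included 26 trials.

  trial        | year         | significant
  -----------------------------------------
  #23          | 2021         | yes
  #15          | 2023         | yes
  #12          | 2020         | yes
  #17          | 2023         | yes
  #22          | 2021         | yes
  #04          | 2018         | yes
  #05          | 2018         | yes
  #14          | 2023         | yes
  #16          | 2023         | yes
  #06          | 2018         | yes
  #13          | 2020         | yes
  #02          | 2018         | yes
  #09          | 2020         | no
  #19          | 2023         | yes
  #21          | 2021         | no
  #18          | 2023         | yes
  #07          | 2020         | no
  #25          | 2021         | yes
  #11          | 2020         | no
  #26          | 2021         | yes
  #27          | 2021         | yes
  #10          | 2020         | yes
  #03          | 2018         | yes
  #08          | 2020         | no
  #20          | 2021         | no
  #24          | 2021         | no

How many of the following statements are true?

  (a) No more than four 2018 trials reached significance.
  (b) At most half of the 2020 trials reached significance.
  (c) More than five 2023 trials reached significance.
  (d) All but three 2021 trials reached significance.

3

(a) 2018: |A| = 5, |A ∩ B| = 5; needs |A ∩ B| ≤ 4 — false.
(b) 2020: |A| = 7, |A ∩ B| = 3; needs |A ∩ B| ≤ |A ∖ B| — true.
(c) 2023: |A| = 6, |A ∩ B| = 6; needs |A ∩ B| > 5 — true.
(d) 2021: |A| = 8, |A ∩ B| = 5; needs |A ∖ B| = 3 — true.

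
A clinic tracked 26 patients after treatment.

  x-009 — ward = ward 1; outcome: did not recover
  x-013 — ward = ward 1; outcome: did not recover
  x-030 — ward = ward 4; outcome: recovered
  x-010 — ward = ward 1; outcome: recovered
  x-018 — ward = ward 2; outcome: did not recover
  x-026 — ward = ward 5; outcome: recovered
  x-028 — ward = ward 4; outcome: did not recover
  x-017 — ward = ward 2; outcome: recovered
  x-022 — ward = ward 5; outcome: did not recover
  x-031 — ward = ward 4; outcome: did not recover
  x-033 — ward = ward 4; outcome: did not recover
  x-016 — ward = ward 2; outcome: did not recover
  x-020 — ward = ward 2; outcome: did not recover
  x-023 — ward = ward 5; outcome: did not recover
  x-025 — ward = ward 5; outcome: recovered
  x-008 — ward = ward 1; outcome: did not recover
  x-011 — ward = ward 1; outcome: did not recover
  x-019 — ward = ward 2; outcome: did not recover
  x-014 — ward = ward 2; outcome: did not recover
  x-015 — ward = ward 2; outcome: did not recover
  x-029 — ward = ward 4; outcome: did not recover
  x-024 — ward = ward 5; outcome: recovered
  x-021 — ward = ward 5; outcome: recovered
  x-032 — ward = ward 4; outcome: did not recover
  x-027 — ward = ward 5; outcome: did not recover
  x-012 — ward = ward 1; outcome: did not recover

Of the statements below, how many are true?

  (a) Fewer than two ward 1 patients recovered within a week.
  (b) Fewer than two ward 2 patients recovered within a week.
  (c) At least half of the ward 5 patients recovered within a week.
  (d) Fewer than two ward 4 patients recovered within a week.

4

(a) ward 1: |A| = 6, |A ∩ B| = 1; needs |A ∩ B| < 2 — true.
(b) ward 2: |A| = 7, |A ∩ B| = 1; needs |A ∩ B| < 2 — true.
(c) ward 5: |A| = 7, |A ∩ B| = 4; needs |A ∩ B| ≥ |A ∖ B| — true.
(d) ward 4: |A| = 6, |A ∩ B| = 1; needs |A ∩ B| < 2 — true.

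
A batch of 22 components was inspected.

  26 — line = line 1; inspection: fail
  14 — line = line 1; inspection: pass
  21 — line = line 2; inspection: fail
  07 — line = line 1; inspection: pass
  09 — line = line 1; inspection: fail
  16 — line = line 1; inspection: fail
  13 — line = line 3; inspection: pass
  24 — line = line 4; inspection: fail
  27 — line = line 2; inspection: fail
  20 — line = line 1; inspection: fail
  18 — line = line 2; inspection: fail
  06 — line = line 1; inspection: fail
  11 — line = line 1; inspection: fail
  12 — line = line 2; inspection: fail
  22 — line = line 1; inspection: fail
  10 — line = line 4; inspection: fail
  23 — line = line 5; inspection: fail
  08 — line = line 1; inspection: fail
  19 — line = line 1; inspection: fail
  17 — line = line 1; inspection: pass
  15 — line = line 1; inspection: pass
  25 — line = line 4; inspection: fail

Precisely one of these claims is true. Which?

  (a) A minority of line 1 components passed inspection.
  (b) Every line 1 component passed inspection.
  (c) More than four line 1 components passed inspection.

|A| = 13, |A ∩ B| = 4, |A ∖ B| = 9.
(a) requires |A ∩ B| < |A ∖ B|: true.
(b) requires A ⊆ B, i.e. every element of A is in B (|A ∖ B| = 0): false.
(c) requires |A ∩ B| > 4: false.

(a)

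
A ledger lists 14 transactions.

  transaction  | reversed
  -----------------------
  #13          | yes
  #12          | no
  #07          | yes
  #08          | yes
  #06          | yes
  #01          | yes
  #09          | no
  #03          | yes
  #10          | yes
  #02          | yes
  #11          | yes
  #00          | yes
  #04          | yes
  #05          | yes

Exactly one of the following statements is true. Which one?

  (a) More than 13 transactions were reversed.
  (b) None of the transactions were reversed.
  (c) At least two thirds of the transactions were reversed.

(c)

|A| = 14, |A ∩ B| = 12, |A ∖ B| = 2.
(a) requires |A ∩ B| > 13: false.
(b) requires A ∩ B = ∅ (|A ∩ B| = 0): false.
(c) requires |A ∩ B| / |A| ≥ 2/3: true.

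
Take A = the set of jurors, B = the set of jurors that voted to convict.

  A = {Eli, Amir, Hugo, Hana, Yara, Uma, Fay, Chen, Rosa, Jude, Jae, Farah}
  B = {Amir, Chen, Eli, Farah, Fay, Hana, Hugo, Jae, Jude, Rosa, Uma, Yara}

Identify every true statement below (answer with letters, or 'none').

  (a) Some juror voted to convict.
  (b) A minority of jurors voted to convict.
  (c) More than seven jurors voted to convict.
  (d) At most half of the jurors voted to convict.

(a), (c)

|A| = 12, |A ∩ B| = 12, |A ∖ B| = 0.
(a) A ∩ B ≠ ∅ (|A ∩ B| ≥ 1): holds.
(b) |A ∩ B| < |A ∖ B|: fails.
(c) |A ∩ B| > 7: holds.
(d) |A ∩ B| ≤ |A ∖ B|: fails.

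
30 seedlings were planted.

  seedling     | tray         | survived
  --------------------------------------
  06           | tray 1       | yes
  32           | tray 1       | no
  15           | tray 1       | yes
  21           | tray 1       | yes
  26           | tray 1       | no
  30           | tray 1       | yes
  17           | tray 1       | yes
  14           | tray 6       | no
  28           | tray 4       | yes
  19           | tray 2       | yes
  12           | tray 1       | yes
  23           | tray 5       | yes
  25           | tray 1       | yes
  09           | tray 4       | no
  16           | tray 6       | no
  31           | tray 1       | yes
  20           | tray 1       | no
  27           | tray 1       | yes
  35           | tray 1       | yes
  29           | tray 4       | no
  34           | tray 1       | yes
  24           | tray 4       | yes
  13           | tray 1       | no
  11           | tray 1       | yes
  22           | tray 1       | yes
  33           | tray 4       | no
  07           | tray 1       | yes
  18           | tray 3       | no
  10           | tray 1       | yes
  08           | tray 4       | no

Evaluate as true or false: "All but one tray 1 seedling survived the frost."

The determiner here denotes the relation: |A ∖ B| = 1.
|A| = 19, |A ∩ B| = 15, |A ∖ B| = 4.
|A ∖ B| = 4, so the statement is false.

False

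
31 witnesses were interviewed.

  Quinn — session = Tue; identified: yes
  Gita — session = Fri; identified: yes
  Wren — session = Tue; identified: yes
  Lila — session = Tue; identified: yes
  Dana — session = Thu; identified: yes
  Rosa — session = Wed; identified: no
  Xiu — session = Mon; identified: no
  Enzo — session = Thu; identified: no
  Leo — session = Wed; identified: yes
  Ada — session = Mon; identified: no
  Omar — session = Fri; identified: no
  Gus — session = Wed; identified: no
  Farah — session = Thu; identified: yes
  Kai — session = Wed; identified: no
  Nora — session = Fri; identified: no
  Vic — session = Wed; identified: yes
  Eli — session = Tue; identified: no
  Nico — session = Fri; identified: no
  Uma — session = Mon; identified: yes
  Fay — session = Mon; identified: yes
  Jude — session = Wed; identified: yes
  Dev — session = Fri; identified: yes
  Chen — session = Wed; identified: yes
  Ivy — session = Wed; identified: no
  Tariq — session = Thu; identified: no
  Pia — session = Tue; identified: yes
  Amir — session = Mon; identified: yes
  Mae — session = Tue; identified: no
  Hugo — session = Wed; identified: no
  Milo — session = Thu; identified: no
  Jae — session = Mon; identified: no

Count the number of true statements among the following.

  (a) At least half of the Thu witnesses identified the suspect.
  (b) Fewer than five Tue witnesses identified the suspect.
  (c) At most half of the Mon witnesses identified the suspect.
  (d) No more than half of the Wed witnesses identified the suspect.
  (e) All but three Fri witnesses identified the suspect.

(a) Thu: |A| = 5, |A ∩ B| = 2; needs |A ∩ B| ≥ |A ∖ B| — false.
(b) Tue: |A| = 6, |A ∩ B| = 4; needs |A ∩ B| < 5 — true.
(c) Mon: |A| = 6, |A ∩ B| = 3; needs |A ∩ B| ≤ |A ∖ B| — true.
(d) Wed: |A| = 9, |A ∩ B| = 4; needs |A ∩ B| ≤ |A ∖ B| — true.
(e) Fri: |A| = 5, |A ∩ B| = 2; needs |A ∖ B| = 3 — true.

4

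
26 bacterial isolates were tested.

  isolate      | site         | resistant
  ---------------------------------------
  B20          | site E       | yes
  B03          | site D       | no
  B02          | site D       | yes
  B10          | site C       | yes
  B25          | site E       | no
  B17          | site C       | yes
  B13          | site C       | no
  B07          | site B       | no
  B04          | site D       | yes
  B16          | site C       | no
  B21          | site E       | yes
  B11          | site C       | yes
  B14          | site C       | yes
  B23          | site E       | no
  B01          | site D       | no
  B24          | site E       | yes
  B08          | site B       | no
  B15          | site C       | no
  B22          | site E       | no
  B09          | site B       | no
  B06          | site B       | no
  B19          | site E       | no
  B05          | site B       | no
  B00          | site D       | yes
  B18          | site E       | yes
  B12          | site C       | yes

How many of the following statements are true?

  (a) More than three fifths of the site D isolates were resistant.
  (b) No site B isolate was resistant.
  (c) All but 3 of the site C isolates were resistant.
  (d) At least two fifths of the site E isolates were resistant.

3

(a) site D: |A| = 5, |A ∩ B| = 3; needs |A ∩ B| / |A| > 3/5 — false.
(b) site B: |A| = 5, |A ∩ B| = 0; needs A ∩ B = ∅ (|A ∩ B| = 0) — true.
(c) site C: |A| = 8, |A ∩ B| = 5; needs |A ∖ B| = 3 — true.
(d) site E: |A| = 8, |A ∩ B| = 4; needs |A ∩ B| / |A| ≥ 2/5 — true.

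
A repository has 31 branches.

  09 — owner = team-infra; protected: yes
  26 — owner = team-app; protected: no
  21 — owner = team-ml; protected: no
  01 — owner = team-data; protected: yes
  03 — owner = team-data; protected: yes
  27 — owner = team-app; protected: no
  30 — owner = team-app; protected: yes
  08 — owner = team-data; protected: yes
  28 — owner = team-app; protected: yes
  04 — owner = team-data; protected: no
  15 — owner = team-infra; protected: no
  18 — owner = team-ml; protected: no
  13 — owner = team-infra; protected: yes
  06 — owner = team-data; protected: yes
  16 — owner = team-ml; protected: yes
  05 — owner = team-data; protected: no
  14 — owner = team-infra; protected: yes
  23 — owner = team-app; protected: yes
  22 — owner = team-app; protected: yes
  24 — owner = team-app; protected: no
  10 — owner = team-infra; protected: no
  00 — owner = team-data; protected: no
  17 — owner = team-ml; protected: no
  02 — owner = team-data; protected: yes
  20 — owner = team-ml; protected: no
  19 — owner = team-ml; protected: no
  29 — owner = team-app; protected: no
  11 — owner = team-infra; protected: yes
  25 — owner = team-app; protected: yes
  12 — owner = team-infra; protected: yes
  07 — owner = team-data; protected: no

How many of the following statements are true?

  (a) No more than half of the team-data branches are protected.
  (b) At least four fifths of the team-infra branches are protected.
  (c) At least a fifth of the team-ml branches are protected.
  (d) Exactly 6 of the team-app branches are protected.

0

(a) team-data: |A| = 9, |A ∩ B| = 5; needs |A ∩ B| ≤ |A ∖ B| — false.
(b) team-infra: |A| = 7, |A ∩ B| = 5; needs |A ∩ B| / |A| ≥ 4/5 — false.
(c) team-ml: |A| = 6, |A ∩ B| = 1; needs |A ∩ B| / |A| ≥ 1/5 — false.
(d) team-app: |A| = 9, |A ∩ B| = 5; needs |A ∩ B| = 6 — false.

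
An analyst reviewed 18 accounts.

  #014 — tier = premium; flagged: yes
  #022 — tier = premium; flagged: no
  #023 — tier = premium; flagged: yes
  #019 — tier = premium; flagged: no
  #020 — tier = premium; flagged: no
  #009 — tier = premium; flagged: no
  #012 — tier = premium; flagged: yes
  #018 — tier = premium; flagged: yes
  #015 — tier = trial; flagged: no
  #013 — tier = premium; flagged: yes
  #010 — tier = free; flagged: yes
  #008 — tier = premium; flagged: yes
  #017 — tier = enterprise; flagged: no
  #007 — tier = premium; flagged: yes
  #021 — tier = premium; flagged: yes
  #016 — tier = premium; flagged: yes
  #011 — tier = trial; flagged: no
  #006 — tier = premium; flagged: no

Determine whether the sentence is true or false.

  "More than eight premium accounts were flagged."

True

The determiner here denotes the relation: |A ∩ B| > 8.
A (the restrictor) = {#014, #022, #023, #019, #020, #009, #012, #018, #013, #008, #007, #021, #016, #006}, |A| = 14.
A ∩ B = {#014, #023, #012, #018, #013, #008, #007, #021, #016}, so |A ∩ B| = 9.
|A ∩ B| = 9, so the statement is true.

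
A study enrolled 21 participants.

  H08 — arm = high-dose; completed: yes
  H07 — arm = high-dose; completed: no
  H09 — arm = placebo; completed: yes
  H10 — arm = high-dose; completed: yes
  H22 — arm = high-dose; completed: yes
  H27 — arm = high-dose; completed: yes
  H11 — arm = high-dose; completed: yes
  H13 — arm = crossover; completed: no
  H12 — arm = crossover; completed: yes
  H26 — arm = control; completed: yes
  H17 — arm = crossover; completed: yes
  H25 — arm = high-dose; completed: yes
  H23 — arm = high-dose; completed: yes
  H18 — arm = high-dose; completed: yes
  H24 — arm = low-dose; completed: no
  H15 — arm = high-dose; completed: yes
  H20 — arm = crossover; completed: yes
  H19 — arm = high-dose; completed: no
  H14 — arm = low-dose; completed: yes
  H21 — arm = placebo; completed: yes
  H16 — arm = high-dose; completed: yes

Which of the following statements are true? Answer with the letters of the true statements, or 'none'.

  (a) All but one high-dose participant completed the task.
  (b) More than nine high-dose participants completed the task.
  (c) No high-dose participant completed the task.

|A| = 12, |A ∩ B| = 10, |A ∖ B| = 2.
(a) |A ∖ B| = 1: fails.
(b) |A ∩ B| > 9: holds.
(c) A ∩ B = ∅ (|A ∩ B| = 0): fails.

(b)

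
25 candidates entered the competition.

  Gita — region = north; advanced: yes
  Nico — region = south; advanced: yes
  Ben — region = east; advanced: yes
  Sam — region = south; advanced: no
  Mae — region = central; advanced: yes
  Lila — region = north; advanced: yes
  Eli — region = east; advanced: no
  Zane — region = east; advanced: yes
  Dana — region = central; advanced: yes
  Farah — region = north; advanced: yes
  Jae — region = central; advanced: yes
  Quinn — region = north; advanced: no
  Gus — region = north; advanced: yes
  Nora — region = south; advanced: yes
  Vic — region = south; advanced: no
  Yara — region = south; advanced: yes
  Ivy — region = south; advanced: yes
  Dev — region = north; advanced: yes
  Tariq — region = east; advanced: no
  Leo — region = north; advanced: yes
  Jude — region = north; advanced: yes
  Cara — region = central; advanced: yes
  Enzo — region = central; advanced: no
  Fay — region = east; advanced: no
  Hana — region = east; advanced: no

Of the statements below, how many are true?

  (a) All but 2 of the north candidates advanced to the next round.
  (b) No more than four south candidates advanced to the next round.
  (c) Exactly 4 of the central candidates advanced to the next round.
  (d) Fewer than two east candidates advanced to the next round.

2

(a) north: |A| = 8, |A ∩ B| = 7; needs |A ∖ B| = 2 — false.
(b) south: |A| = 6, |A ∩ B| = 4; needs |A ∩ B| ≤ 4 — true.
(c) central: |A| = 5, |A ∩ B| = 4; needs |A ∩ B| = 4 — true.
(d) east: |A| = 6, |A ∩ B| = 2; needs |A ∩ B| < 2 — false.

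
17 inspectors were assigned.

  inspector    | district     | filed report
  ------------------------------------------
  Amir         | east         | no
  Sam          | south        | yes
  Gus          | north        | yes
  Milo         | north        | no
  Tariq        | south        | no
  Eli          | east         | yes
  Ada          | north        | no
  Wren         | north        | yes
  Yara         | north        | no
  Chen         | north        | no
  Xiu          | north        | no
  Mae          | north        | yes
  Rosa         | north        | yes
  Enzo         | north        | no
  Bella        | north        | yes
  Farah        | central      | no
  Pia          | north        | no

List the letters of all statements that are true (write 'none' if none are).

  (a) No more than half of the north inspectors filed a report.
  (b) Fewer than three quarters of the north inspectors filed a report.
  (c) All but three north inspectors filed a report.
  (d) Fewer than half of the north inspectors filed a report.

(a), (b), (d)

|A| = 12, |A ∩ B| = 5, |A ∖ B| = 7.
(a) |A ∩ B| ≤ |A ∖ B|: holds.
(b) |A ∩ B| / |A| < 3/4: holds.
(c) |A ∖ B| = 3: fails.
(d) |A ∩ B| < |A ∖ B|: holds.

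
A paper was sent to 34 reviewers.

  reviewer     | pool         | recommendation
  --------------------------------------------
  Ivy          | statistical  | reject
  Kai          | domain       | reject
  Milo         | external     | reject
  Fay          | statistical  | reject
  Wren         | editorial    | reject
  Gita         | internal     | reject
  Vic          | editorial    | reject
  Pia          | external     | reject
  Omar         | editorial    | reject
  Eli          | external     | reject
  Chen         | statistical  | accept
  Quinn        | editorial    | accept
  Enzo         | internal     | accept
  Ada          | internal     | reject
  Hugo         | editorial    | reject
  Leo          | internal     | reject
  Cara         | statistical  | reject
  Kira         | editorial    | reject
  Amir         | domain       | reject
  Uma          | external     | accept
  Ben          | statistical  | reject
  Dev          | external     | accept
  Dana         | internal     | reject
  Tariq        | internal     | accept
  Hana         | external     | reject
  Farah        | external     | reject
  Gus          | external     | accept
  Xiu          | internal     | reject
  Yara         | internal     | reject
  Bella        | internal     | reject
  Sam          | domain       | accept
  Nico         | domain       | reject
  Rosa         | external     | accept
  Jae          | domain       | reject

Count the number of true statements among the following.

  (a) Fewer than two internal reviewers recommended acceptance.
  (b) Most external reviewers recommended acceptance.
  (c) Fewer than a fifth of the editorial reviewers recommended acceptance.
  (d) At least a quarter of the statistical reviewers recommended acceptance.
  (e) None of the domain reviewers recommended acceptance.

1

(a) internal: |A| = 9, |A ∩ B| = 2; needs |A ∩ B| < 2 — false.
(b) external: |A| = 9, |A ∩ B| = 4; needs |A ∩ B| > |A ∖ B| — false.
(c) editorial: |A| = 6, |A ∩ B| = 1; needs |A ∩ B| / |A| < 1/5 — true.
(d) statistical: |A| = 5, |A ∩ B| = 1; needs |A ∩ B| / |A| ≥ 1/4 — false.
(e) domain: |A| = 5, |A ∩ B| = 1; needs A ∩ B = ∅ (|A ∩ B| = 0) — false.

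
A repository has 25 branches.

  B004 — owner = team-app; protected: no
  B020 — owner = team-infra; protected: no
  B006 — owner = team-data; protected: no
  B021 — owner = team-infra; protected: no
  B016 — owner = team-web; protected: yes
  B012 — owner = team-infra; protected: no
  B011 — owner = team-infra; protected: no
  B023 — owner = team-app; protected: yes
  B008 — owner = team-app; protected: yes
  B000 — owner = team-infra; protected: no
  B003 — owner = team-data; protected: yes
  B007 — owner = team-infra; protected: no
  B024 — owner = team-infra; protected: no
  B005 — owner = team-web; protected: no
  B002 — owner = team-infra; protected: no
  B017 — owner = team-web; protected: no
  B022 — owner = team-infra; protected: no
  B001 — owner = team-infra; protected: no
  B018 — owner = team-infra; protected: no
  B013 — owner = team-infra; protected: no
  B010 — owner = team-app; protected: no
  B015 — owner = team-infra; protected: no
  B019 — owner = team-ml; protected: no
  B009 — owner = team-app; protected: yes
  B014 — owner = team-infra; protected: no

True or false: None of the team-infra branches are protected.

True

'None of the team-infra branches are protected' holds iff A ∩ B = ∅ (|A ∩ B| = 0).
A (the restrictor) = {B020, B021, B012, B011, B000, B007, B024, B002, B022, B001, B018, B013, B015, B014}, |A| = 14.
A ∩ B = {}, so |A ∩ B| = 0.
So the statement is true.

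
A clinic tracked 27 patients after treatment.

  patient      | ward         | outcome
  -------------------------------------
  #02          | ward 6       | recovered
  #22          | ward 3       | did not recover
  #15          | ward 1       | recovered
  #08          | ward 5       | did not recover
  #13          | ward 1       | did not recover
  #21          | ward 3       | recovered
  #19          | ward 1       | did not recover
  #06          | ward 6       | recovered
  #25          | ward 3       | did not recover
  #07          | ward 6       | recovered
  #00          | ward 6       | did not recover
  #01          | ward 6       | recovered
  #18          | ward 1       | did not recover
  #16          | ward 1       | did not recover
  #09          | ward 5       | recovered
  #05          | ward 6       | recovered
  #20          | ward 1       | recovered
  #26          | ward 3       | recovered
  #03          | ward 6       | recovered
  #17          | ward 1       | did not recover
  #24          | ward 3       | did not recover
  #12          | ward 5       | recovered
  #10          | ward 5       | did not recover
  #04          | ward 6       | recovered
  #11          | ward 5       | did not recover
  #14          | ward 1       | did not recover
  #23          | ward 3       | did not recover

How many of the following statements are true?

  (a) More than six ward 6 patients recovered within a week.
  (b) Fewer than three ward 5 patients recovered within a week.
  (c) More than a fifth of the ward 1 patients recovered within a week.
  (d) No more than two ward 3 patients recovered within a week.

4

(a) ward 6: |A| = 8, |A ∩ B| = 7; needs |A ∩ B| > 6 — true.
(b) ward 5: |A| = 5, |A ∩ B| = 2; needs |A ∩ B| < 3 — true.
(c) ward 1: |A| = 8, |A ∩ B| = 2; needs |A ∩ B| / |A| > 1/5 — true.
(d) ward 3: |A| = 6, |A ∩ B| = 2; needs |A ∩ B| ≤ 2 — true.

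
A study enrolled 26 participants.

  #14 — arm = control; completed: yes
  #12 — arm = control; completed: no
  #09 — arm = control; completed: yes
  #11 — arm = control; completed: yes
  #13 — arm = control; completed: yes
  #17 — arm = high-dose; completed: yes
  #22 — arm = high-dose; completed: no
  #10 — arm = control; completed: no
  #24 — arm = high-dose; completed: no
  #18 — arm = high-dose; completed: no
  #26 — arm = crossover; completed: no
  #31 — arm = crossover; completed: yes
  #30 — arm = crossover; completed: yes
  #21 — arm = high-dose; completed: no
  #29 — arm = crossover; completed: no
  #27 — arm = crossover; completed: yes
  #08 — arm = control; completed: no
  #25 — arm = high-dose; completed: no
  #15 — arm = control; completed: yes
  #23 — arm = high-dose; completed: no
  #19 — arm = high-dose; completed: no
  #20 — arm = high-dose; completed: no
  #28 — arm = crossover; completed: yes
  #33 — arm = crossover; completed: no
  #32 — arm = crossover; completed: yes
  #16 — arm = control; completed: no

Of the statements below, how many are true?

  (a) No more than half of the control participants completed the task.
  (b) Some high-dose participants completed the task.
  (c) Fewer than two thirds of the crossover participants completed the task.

(a) control: |A| = 9, |A ∩ B| = 5; needs |A ∩ B| ≤ |A ∖ B| — false.
(b) high-dose: |A| = 9, |A ∩ B| = 1; needs A ∩ B ≠ ∅ (|A ∩ B| ≥ 1) — true.
(c) crossover: |A| = 8, |A ∩ B| = 5; needs |A ∩ B| / |A| < 2/3 — true.

2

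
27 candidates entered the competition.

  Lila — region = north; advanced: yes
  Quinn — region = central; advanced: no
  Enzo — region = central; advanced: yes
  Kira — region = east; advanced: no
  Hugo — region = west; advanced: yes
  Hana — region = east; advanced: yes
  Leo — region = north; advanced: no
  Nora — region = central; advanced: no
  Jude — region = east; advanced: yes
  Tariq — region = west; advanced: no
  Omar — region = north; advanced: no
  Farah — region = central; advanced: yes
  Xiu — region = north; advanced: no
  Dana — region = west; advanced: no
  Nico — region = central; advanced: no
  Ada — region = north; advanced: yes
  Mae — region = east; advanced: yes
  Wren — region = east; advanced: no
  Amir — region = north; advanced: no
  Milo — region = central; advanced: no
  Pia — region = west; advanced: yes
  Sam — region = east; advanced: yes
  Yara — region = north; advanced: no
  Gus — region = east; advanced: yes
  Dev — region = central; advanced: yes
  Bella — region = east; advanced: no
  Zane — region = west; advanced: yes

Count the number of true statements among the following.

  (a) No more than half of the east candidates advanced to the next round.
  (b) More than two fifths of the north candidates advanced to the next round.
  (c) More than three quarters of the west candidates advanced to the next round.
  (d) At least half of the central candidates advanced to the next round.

0

(a) east: |A| = 8, |A ∩ B| = 5; needs |A ∩ B| ≤ |A ∖ B| — false.
(b) north: |A| = 7, |A ∩ B| = 2; needs |A ∩ B| / |A| > 2/5 — false.
(c) west: |A| = 5, |A ∩ B| = 3; needs |A ∩ B| / |A| > 3/4 — false.
(d) central: |A| = 7, |A ∩ B| = 3; needs |A ∩ B| ≥ |A ∖ B| — false.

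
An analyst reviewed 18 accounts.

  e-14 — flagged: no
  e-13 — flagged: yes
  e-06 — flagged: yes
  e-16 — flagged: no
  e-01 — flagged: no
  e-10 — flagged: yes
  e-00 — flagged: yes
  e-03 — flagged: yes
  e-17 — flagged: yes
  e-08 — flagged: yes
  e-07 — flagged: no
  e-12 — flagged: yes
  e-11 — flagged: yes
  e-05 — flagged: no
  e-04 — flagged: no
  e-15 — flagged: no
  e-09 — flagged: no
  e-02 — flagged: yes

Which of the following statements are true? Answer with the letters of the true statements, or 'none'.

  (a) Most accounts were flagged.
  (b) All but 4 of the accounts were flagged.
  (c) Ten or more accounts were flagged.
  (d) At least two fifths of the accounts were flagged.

(a), (c), (d)

|A| = 18, |A ∩ B| = 10, |A ∖ B| = 8.
(a) |A ∩ B| > |A ∖ B|: holds.
(b) |A ∖ B| = 4: fails.
(c) |A ∩ B| ≥ 10: holds.
(d) |A ∩ B| / |A| ≥ 2/5: holds.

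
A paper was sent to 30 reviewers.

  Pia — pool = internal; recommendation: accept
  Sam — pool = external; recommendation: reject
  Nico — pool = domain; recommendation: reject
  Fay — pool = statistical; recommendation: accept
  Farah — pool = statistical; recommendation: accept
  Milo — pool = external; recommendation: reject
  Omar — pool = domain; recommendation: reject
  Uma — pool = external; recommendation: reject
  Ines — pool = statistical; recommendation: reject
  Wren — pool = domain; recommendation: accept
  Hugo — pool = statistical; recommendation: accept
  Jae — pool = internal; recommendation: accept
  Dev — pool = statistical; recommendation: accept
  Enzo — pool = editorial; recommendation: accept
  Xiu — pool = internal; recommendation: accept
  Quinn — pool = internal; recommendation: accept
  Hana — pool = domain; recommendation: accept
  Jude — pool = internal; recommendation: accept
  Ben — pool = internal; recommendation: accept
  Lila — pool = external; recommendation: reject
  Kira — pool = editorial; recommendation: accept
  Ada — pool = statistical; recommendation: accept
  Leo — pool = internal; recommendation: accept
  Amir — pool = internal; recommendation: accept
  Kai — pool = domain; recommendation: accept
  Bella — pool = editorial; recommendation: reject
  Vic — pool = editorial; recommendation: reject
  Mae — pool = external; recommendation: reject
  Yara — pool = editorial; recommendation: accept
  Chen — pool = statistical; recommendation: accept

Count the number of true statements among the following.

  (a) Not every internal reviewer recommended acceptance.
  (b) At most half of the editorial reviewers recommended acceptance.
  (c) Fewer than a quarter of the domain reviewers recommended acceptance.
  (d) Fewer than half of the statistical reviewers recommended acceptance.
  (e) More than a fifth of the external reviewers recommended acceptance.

0

(a) internal: |A| = 8, |A ∩ B| = 8; needs A ⊄ B (|A ∖ B| ≥ 1) — false.
(b) editorial: |A| = 5, |A ∩ B| = 3; needs |A ∩ B| ≤ |A ∖ B| — false.
(c) domain: |A| = 5, |A ∩ B| = 3; needs |A ∩ B| / |A| < 1/4 — false.
(d) statistical: |A| = 7, |A ∩ B| = 6; needs |A ∩ B| < |A ∖ B| — false.
(e) external: |A| = 5, |A ∩ B| = 0; needs |A ∩ B| / |A| > 1/5 — false.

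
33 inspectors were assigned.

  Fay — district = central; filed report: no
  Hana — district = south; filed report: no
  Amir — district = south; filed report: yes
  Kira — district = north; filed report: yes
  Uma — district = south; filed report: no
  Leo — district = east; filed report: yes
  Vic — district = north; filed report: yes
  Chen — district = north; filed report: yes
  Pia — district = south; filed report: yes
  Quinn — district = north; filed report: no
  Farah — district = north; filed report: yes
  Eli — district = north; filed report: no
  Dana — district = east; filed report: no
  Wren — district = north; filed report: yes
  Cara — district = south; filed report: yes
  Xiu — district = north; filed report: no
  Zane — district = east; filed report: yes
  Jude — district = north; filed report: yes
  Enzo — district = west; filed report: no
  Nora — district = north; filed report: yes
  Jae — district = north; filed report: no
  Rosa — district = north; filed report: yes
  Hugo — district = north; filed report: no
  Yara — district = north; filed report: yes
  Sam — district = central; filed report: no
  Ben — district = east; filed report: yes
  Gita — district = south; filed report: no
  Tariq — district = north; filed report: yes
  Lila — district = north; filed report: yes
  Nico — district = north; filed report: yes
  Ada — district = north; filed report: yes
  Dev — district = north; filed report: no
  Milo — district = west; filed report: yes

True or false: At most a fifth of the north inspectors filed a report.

False

Truth condition: |A ∩ B| / |A| ≤ 1/5.
|A| = 19, |A ∩ B| = 13, |A ∖ B| = 6.
|A ∩ B|/|A| = 13/19, so the statement is false.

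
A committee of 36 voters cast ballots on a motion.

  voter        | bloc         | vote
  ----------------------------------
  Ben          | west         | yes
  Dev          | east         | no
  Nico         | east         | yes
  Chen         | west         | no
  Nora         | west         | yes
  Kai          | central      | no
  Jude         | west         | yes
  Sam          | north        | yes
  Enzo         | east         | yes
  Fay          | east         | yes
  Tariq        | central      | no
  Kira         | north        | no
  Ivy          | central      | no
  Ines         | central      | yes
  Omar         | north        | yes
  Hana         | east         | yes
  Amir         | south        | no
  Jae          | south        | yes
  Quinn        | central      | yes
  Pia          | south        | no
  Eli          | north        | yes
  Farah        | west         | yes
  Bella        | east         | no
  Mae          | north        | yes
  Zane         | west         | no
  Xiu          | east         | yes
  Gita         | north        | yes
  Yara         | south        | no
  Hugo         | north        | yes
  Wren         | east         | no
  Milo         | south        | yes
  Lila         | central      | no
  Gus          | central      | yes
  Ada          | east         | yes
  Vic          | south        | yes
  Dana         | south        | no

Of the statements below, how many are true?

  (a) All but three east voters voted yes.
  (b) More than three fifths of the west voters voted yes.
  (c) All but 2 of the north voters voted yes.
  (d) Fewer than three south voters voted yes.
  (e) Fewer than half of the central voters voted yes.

3

(a) east: |A| = 9, |A ∩ B| = 6; needs |A ∖ B| = 3 — true.
(b) west: |A| = 6, |A ∩ B| = 4; needs |A ∩ B| / |A| > 3/5 — true.
(c) north: |A| = 7, |A ∩ B| = 6; needs |A ∖ B| = 2 — false.
(d) south: |A| = 7, |A ∩ B| = 3; needs |A ∩ B| < 3 — false.
(e) central: |A| = 7, |A ∩ B| = 3; needs |A ∩ B| < |A ∖ B| — true.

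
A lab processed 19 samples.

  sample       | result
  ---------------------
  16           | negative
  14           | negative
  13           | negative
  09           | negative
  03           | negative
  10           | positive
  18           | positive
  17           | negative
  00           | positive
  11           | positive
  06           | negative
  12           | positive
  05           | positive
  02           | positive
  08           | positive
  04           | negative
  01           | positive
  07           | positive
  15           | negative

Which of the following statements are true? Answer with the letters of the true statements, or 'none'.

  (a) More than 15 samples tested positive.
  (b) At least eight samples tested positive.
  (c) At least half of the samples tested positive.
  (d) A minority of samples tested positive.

|A| = 19, |A ∩ B| = 10, |A ∖ B| = 9.
(a) |A ∩ B| > 15: fails.
(b) |A ∩ B| ≥ 8: holds.
(c) |A ∩ B| ≥ |A ∖ B|: holds.
(d) |A ∩ B| < |A ∖ B|: fails.

(b), (c)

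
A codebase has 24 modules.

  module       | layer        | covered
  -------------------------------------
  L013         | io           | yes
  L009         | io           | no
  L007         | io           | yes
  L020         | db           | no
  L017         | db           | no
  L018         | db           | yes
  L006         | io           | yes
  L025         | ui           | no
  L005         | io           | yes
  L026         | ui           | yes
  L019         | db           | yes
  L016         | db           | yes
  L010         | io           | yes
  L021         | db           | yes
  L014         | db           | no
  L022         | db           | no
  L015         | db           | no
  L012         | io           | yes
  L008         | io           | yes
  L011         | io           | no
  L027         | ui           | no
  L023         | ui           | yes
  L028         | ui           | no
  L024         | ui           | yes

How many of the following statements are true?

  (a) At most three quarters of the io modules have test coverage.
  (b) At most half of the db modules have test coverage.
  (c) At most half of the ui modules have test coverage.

2

(a) io: |A| = 9, |A ∩ B| = 7; needs |A ∩ B| / |A| ≤ 3/4 — false.
(b) db: |A| = 9, |A ∩ B| = 4; needs |A ∩ B| ≤ |A ∖ B| — true.
(c) ui: |A| = 6, |A ∩ B| = 3; needs |A ∩ B| ≤ |A ∖ B| — true.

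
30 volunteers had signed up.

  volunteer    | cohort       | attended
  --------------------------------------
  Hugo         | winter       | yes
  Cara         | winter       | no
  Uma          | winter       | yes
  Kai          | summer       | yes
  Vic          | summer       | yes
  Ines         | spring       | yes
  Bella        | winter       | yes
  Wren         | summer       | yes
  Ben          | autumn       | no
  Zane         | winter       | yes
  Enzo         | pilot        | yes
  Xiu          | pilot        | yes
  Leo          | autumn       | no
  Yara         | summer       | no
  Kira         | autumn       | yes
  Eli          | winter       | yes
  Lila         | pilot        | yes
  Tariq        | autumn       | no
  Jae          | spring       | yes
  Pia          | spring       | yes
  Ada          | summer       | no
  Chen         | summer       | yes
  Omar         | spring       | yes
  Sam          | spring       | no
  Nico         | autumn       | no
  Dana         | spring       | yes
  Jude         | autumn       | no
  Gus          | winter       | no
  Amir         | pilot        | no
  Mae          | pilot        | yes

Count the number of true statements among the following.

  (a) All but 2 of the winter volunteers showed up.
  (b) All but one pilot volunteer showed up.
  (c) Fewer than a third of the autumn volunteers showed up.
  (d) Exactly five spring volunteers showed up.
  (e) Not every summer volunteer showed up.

5

(a) winter: |A| = 7, |A ∩ B| = 5; needs |A ∖ B| = 2 — true.
(b) pilot: |A| = 5, |A ∩ B| = 4; needs |A ∖ B| = 1 — true.
(c) autumn: |A| = 6, |A ∩ B| = 1; needs |A ∩ B| / |A| < 1/3 — true.
(d) spring: |A| = 6, |A ∩ B| = 5; needs |A ∩ B| = 5 — true.
(e) summer: |A| = 6, |A ∩ B| = 4; needs A ⊄ B (|A ∖ B| ≥ 1) — true.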